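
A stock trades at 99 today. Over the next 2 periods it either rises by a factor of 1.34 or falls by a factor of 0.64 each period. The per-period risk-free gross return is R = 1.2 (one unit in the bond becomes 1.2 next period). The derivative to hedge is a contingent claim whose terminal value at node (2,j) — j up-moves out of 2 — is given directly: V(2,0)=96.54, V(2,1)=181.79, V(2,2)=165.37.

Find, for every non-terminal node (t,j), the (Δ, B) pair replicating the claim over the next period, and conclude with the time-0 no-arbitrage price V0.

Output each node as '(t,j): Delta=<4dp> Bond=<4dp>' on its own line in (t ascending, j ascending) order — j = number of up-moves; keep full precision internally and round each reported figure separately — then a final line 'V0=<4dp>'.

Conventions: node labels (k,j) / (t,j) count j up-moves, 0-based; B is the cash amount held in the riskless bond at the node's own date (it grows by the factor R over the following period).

(0,0): Delta=0.0471 Bond=111.9177
(1,0): Delta=1.9221 Bond=15.4976
(1,1): Delta=-0.1768 Bond=164.0021
V0=116.5772

Under the risk-neutral measure, an up-move has probability p* = (R−d)/(u−d) = 0.8000 and values discount at R = 1.2.
Terminal payoffs: V(2,0)=96.5400, V(2,1)=181.7900, V(2,2)=165.3700
Node (1,0) S=63.3600: V=(p*·181.7900+(1−p*)·96.5400)/1.2=137.2833; Δ=(181.7900−96.5400)/(84.9024−40.5504)=1.9221; B=V−Δ·S=15.4976
Node (1,1) S=132.6600: V=(p*·165.3700+(1−p*)·181.7900)/1.2=140.5450; Δ=(165.3700−181.7900)/(177.7644−84.9024)=-0.1768; B=V−Δ·S=164.0021
Node (0,0) S=99.0000: V=(p*·140.5450+(1−p*)·137.2833)/1.2=116.5772; Δ=(140.5450−137.2833)/(132.6600−63.3600)=0.0471; B=V−Δ·S=111.9177
As a check, the time-0 holding Δ(0,0)·S0 + B(0,0) comes to 116.5772 — exactly V0.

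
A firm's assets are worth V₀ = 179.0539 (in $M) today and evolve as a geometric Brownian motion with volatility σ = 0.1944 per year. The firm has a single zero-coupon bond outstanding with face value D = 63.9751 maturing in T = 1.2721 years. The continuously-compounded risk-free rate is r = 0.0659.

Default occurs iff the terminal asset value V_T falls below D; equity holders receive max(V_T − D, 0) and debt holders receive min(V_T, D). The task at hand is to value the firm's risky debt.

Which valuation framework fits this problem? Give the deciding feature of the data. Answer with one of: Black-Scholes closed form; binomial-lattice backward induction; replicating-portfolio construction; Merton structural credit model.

framework: Merton structural credit model

Key observation: with the firm-asset dynamics (V₀ = 179.0539) and a single zero-coupon liability of face 63.9751 given, debt value, spread, and default probability all derive from the option view of the balance sheet.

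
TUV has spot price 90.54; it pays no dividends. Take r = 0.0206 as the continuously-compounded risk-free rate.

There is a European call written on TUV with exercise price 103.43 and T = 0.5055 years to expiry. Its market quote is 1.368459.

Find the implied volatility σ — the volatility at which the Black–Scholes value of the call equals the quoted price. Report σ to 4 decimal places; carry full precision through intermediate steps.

At σ = 0.1946 the Black–Scholes value reproduces the quote:
σ√T = 0.1946·√0.5055 = 0.138358
d₁ = (ln(S/K) + (r+σ²/2)T) / (σ√T) = (ln(90.54/103.43) + (0.0206+0.1946²/2)·0.5055) / 0.138358 = (-0.133103 + 0.019985) / 0.138358 = -0.817581
d₂ = d₁ − σ√T = -0.817581 − 0.138358 = -0.955938
e^{−rT} = 0.989641
N(d₁) = 0.206798,  N(d₂) = 0.169552
V = S·N(d₁) − K·e^{−rT}·N(d₂) = 18.723525 − 17.355066 = 1.368459 (the observed quote) — the price is monotone increasing in volatility, hence this σ is the only solution

sigma = 0.1946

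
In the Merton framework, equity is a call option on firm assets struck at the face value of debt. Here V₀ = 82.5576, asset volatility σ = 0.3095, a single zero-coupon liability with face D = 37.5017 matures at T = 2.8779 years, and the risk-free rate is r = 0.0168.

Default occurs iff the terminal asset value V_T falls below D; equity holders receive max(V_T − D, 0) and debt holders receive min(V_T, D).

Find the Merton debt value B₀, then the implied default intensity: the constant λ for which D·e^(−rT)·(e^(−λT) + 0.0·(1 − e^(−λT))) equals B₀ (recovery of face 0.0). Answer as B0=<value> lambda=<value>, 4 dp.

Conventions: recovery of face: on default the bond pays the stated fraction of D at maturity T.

B0=35.0779 lambda=0.0064

Apply the equity-as-call identities (strike 37.5017, horizon 2.8779 years):
d₁ = [ln(V₀/D) + (r + σ²/2)T] / (σ√T)
   = [ln(82.5576/37.5017) + (0.0168 + 0.5·0.3095²)·2.8779] / (0.3095·√2.8779)
   = [0.789110 + 0.186186] / 0.525047 = 1.857539
d₂ = d₁ − σ√T = 1.857539 − 0.525047 = 1.332492
N(d₁) = 0.968383,  N(d₂) = 0.908651,  e^(−rT) = 0.952801
E₀ = V₀·N(d₁) − D·e^(−rT)·N(d₂)
   = 82.5576·0.968383 − 37.5017·0.952801·0.908651 = 47.479746
B₀ = V₀ − E₀ = 82.5576 − 47.479746 = 35.077854
e^(−λT) = (B₀·e^(rT)/D − 0)/(1 − 0) = (35.0779·1.049537/37.5017 − 0)/1 = 0.98170321
λ = −ln(0.98170321)/2.8779 = 0.006417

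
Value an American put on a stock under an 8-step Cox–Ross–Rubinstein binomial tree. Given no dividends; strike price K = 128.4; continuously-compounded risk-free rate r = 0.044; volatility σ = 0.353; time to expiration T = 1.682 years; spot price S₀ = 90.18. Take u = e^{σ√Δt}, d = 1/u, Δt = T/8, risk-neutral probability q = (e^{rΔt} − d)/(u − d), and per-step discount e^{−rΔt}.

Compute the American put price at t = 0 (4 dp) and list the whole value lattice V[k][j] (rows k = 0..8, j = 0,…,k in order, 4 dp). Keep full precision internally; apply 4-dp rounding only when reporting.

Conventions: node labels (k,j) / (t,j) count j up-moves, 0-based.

price = 40.2370
tree:
40.2370
51.6966 28.9898
63.1592 39.4075 18.6207
72.9088 51.6966 27.2749 9.9029
81.2015 63.1592 38.4587 16.0699 3.6265
88.2548 72.9088 51.6966 25.3135 6.6856 0.4886
94.2542 81.2015 63.1592 38.2200 12.2654 0.9636 0.0000
99.3569 88.2548 72.9088 51.6966 22.3756 1.9003 0.0000 0.0000
103.6972 94.2542 81.2015 63.1592 38.2200 3.7475 0.0000 0.0000 0.0000

Δt=0.21025  u=1.17570  d=0.85056  q=0.48821  discount=0.99079
step 8 (expiry): payoffs max(K−S,0) = 103.6972 94.2542 81.2015 63.1592 38.2200 3.7475 0.0000 0.0000 0.0000
k=7: (k=7,j=0): S=29.0431, K−S=99.3569, hold=98.1746 ⇒ V=99.3569 exercise | (k=7,j=1): S=40.1452, K−S=88.2548, hold=87.0725 ⇒ V=88.2548 exercise | (k=7,j=2): S=55.4912, K−S=72.9088, hold=71.7265 ⇒ V=72.9088 exercise | (k=7,j=3): S=76.7034, K−S=51.6966, hold=50.5142 ⇒ V=51.6966 exercise | (k=7,j=4): S=106.0244, K−S=22.3756, hold=21.1933 ⇒ V=22.3756 exercise | (k=7,j=5): S=146.5536, K−S=0.0000, hold=1.9003 ⇒ V=1.9003 continue | (k=7,j=6): S=202.5757, K−S=0.0000, hold=0.0000 ⇒ V=0.0000 continue | (k=7,j=7): S=280.0130, K−S=0.0000, hold=0.0000 ⇒ V=0.0000 continue
k=6: (k=6,j=0): S=34.1458, K−S=94.2542, hold=93.0718 ⇒ V=94.2542 exercise | (k=6,j=1): S=47.1985, K−S=81.2015, hold=80.0191 ⇒ V=81.2015 exercise | (k=6,j=2): S=65.2408, K−S=63.1592, hold=61.9768 ⇒ V=63.1592 exercise | (k=6,j=3): S=90.1800, K−S=38.2200, hold=37.0376 ⇒ V=38.2200 exercise | (k=6,j=4): S=124.6525, K−S=3.7475, hold=12.2654 ⇒ V=12.2654 continue | (k=6,j=5): S=172.3026, K−S=0.0000, hold=0.9636 ⇒ V=0.9636 continue | (k=6,j=6): S=238.1676, K−S=0.0000, hold=0.0000 ⇒ V=0.0000 continue
k=5: (k=5,j=0): S=40.1452, K−S=88.2548, hold=87.0725 ⇒ V=88.2548 exercise | (k=5,j=1): S=55.4912, K−S=72.9088, hold=71.7265 ⇒ V=72.9088 exercise | (k=5,j=2): S=76.7034, K−S=51.6966, hold=50.5142 ⇒ V=51.6966 exercise | (k=5,j=3): S=106.0244, K−S=22.3756, hold=25.3135 ⇒ V=25.3135 continue | (k=5,j=4): S=146.5536, K−S=0.0000, hold=6.6856 ⇒ V=6.6856 continue | (k=5,j=5): S=202.5757, K−S=0.0000, hold=0.4886 ⇒ V=0.4886 continue
k=4: (k=4,j=0): S=47.1985, K−S=81.2015, hold=80.0191 ⇒ V=81.2015 exercise | (k=4,j=1): S=65.2408, K−S=63.1592, hold=61.9768 ⇒ V=63.1592 exercise | (k=4,j=2): S=90.1800, K−S=38.2200, hold=38.4587 ⇒ V=38.4587 continue | (k=4,j=3): S=124.6525, K−S=3.7475, hold=16.0699 ⇒ V=16.0699 continue | (k=4,j=4): S=172.3026, K−S=0.0000, hold=3.6265 ⇒ V=3.6265 continue
k=3: (k=3,j=0): S=55.4912, K−S=72.9088, hold=71.7265 ⇒ V=72.9088 exercise | (k=3,j=1): S=76.7034, K−S=51.6966, hold=50.6297 ⇒ V=51.6966 exercise | (k=3,j=2): S=106.0244, K−S=22.3756, hold=27.2749 ⇒ V=27.2749 continue | (k=3,j=3): S=146.5536, K−S=0.0000, hold=9.9029 ⇒ V=9.9029 continue
k=2: (k=2,j=0): S=65.2408, K−S=63.1592, hold=61.9768 ⇒ V=63.1592 exercise | (k=2,j=1): S=90.1800, K−S=38.2200, hold=39.4075 ⇒ V=39.4075 continue | (k=2,j=2): S=124.6525, K−S=3.7475, hold=18.6207 ⇒ V=18.6207 continue
k=1: (k=1,j=0): S=76.7034, K−S=51.6966, hold=51.0886 ⇒ V=51.6966 exercise | (k=1,j=1): S=106.0244, K−S=22.3756, hold=28.9898 ⇒ V=28.9898 continue
k=0: (k=0,j=0): S=90.1800, K−S=38.2200, hold=40.2370 ⇒ V=40.2370 continue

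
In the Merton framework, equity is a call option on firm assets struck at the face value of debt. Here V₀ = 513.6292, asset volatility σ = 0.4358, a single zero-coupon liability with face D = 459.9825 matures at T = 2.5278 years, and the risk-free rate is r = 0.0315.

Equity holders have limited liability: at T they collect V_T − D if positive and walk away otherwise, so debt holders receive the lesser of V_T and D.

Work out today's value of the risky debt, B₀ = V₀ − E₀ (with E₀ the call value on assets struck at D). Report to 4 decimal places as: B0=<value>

With assets at 513.6292 and a single debt payment of 459.9825 at 2.5278 years:
d₁ = [ln(V₀/D) + (r + σ²/2)T] / (σ√T)
   = [ln(513.6292/459.9825) + (0.0315 + 0.5·0.4358²)·2.5278] / (0.4358·√2.5278)
   = [0.110313 + 0.319668] / 0.692881 = 0.620570
d₂ = d₁ − σ√T = 0.620570 − 0.692881 = -0.072311
N(d₁) = 0.732559,  N(d₂) = 0.471177,  e^(−rT) = 0.923462
E₀ = V₀·N(d₁) − D·e^(−rT)·N(d₂)
   = 513.6292·0.732559 − 459.9825·0.923462·0.471177 = 176.118600
B₀ = V₀ − E₀ = 513.6292 − 176.118600 = 337.510600

B0=337.5106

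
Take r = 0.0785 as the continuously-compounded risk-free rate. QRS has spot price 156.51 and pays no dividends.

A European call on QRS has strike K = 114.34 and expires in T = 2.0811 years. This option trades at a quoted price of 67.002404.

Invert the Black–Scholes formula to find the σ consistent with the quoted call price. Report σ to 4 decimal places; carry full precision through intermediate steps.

sigma = 0.3927

At σ = 0.3927 the Black–Scholes value reproduces the quote:
σ√T = 0.3927·√2.0811 = 0.566510
d₁ = (ln(S/K) + (r+σ²/2)T) / (σ√T) = (ln(156.51/114.34) + (0.0785+0.3927²/2)·2.0811) / 0.566510 = (0.313943 + 0.323833) / 0.566510 = 1.125800
d₂ = d₁ − σ√T = 1.125800 − 0.566510 = 0.559290
e^{−rT} = 0.849280
N(d₁) = 0.869875,  N(d₂) = 0.712018
V = S·N(d₁) − K·e^{−rT}·N(d₂) = 136.144108 − 69.141705 = 67.002404 (matching the quote); vega is positive throughout, so no other σ reproduces this price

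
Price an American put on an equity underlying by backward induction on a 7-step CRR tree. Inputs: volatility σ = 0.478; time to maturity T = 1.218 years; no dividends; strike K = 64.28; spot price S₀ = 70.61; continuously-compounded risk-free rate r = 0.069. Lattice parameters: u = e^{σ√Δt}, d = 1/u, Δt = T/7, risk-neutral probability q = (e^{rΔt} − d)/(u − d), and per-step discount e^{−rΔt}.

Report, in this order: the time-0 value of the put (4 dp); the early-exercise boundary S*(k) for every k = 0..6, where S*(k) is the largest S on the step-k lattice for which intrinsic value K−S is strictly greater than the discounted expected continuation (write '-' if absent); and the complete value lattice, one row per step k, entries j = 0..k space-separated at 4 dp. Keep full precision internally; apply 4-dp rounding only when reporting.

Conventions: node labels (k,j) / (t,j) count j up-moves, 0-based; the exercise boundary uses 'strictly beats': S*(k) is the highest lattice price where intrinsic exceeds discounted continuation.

Δt=0.17400, u=1.22066, d=0.81923, q=0.48041, disc=e^(-rΔt)=0.98807
k=7 terminal: V=max(K-S,0) → 46.7932 38.2246 25.4574 6.4341 0.0000 0.0000 0.0000 0.0000
k=6: j=0 S=21.3454 intr=42.9346 cont=42.1675 V=42.9346[EX]; j=1 S=31.8047 intr=32.4753 cont=31.7082 V=32.4753[EX]; j=2 S=47.3891 intr=16.8909 cont=16.1238 V=16.8909[EX]; j=3 S=70.6100 intr=0.0000 cont=3.3032 V=3.3032[hold]; j=4 S=105.2092 intr=0.0000 cont=0.0000 V=0.0000[hold]; j=5 S=156.7622 intr=0.0000 cont=0.0000 V=0.0000[hold]; j=6 S=233.5764 intr=0.0000 cont=0.0000 V=0.0000[hold]  S*(6)=47.3891
k=5: j=0 S=26.0554 intr=38.2246 cont=37.4575 V=38.2246[EX]; j=1 S=38.8226 intr=25.4574 cont=24.6903 V=25.4574[EX]; j=2 S=57.8459 intr=6.4341 cont=10.2396 V=10.2396[hold]; j=3 S=86.1906 intr=0.0000 cont=1.6959 V=1.6959[hold]; j=4 S=128.4244 intr=0.0000 cont=0.0000 V=0.0000[hold]; j=5 S=191.3530 intr=0.0000 cont=0.0000 V=0.0000[hold]  S*(5)=38.8226
k=4: j=0 S=31.8047 intr=32.4753 cont=31.7082 V=32.4753[EX]; j=1 S=47.3891 intr=16.8909 cont=17.9301 V=17.9301[hold]; j=2 S=70.6100 intr=0.0000 cont=6.0619 V=6.0619[hold]; j=3 S=105.2092 intr=0.0000 cont=0.8706 V=0.8706[hold]; j=4 S=156.7622 intr=0.0000 cont=0.0000 V=0.0000[hold]  S*(4)=31.8047
k=3: j=0 S=38.8226 intr=25.4574 cont=25.1835 V=25.4574[EX]; j=1 S=57.8459 intr=6.4341 cont=12.0826 V=12.0826[hold]; j=2 S=86.1906 intr=0.0000 cont=3.5254 V=3.5254[hold]; j=3 S=128.4244 intr=0.0000 cont=0.4470 V=0.4470[hold]  S*(3)=38.8226
k=2: j=0 S=47.3891 intr=16.8909 cont=18.8049 V=18.8049[hold]; j=1 S=70.6100 intr=0.0000 cont=7.8766 V=7.8766[hold]; j=2 S=105.2092 intr=0.0000 cont=2.0221 V=2.0221[hold]  S*(2)=-
k=1: j=0 S=57.8459 intr=6.4341 cont=13.3931 V=13.3931[hold]; j=1 S=86.1906 intr=0.0000 cont=5.0036 V=5.0036[hold]  S*(1)=-
k=0: j=0 S=70.6100 intr=0.0000 cont=9.2510 V=9.2510[hold]  S*(0)=-

price = 9.2510
boundary = - - - 38.8226 31.8047 38.8226 47.3891
tree:
9.2510
13.3931 5.0036
18.8049 7.8766 2.0221
25.4574 12.0826 3.5254 0.4470
32.4753 17.9301 6.0619 0.8706 0.0000
38.2246 25.4574 10.2396 1.6959 0.0000 0.0000
42.9346 32.4753 16.8909 3.3032 0.0000 0.0000 0.0000
46.7932 38.2246 25.4574 6.4341 0.0000 0.0000 0.0000 0.0000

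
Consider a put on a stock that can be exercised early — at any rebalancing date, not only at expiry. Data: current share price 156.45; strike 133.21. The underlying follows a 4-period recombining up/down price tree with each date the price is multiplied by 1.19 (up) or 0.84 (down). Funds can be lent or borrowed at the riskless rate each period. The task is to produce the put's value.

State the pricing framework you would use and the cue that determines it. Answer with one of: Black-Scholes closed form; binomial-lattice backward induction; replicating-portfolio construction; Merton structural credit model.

Key observation: early exercise of the strike-133.21 put must be checked at each of the 4 dates (spot 156.45), which forces a node-by-node comparison of intrinsic and continuation value backward from expiry.

framework: binomial-lattice backward induction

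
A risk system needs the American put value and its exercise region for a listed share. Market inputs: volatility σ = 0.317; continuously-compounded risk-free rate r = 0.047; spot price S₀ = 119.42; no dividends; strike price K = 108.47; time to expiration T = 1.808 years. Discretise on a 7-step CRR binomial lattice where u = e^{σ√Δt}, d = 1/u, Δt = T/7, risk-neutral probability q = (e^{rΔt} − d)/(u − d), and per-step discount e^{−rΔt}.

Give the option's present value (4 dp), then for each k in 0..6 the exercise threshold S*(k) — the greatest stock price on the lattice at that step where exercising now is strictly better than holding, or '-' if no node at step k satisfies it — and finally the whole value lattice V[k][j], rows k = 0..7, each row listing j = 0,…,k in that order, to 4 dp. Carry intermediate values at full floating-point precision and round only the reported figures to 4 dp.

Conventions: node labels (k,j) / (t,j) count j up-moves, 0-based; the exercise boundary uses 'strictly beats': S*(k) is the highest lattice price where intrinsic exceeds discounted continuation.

price = 11.2076
boundary = - - - 73.6505 62.6915 73.6505 86.5253
tree:
11.2076
16.9003 5.7339
24.7127 9.4259 2.1464
34.8195 15.1132 3.9140 0.4140
45.7785 23.4562 7.0590 0.8341 0.0000
55.1068 34.8195 12.5570 1.6803 0.0000 0.0000
63.0471 45.7785 21.9447 3.3850 0.0000 0.0000 0.0000
69.8059 55.1068 34.8195 6.8194 0.0000 0.0000 0.0000 0.0000

params: Δt=0.25829 u=1.17481 d=0.85120 q=0.49755 e^(-rΔt)=0.98793
t_7 payoffs: 69.8059 55.1068 34.8195 6.8194 0.0000 0.0000 0.0000 0.0000
t_6: node(6,0) S=45.4229 payoff=63.0471 vs cont=61.7383 → 63.0471 [stop]  node(6,1) S=62.6915 payoff=45.7785 vs cont=44.4697 → 45.7785 [stop]  node(6,2) S=86.5253 payoff=21.9447 vs cont=20.6359 → 21.9447 [stop]  node(6,3) S=119.4200 payoff=0.0000 vs cont=3.3850 → 3.3850 [wait]  node(6,4) S=164.8205 payoff=0.0000 vs cont=0.0000 → 0.0000 [wait]  node(6,5) S=227.4811 payoff=0.0000 vs cont=0.0000 → 0.0000 [wait]  node(6,6) S=313.9638 payoff=0.0000 vs cont=0.0000 → 0.0000 [wait]  ⇒ S*(6)=86.5253
t_5: node(5,0) S=53.3632 payoff=55.1068 vs cont=53.7980 → 55.1068 [stop]  node(5,1) S=73.6505 payoff=34.8195 vs cont=33.5107 → 34.8195 [stop]  node(5,2) S=101.6506 payoff=6.8194 vs cont=12.5570 → 12.5570 [wait]  node(5,3) S=140.2956 payoff=0.0000 vs cont=1.6803 → 1.6803 [wait]  node(5,4) S=193.6325 payoff=0.0000 vs cont=0.0000 → 0.0000 [wait]  node(5,5) S=267.2468 payoff=0.0000 vs cont=0.0000 → 0.0000 [wait]  ⇒ S*(5)=73.6505
t_4: node(4,0) S=62.6915 payoff=45.7785 vs cont=44.4697 → 45.7785 [stop]  node(4,1) S=86.5253 payoff=21.9447 vs cont=23.4562 → 23.4562 [wait]  node(4,2) S=119.4200 payoff=0.0000 vs cont=7.0590 → 7.0590 [wait]  node(4,3) S=164.8205 payoff=0.0000 vs cont=0.8341 → 0.8341 [wait]  node(4,4) S=227.4811 payoff=0.0000 vs cont=0.0000 → 0.0000 [wait]  ⇒ S*(4)=62.6915
t_3: node(3,0) S=73.6505 payoff=34.8195 vs cont=34.2536 → 34.8195 [stop]  node(3,1) S=101.6506 payoff=6.8194 vs cont=15.1132 → 15.1132 [wait]  node(3,2) S=140.2956 payoff=0.0000 vs cont=3.9140 → 3.9140 [wait]  node(3,3) S=193.6325 payoff=0.0000 vs cont=0.4140 → 0.4140 [wait]  ⇒ S*(3)=73.6505
t_2: node(2,0) S=86.5253 payoff=21.9447 vs cont=24.7127 → 24.7127 [wait]  node(2,1) S=119.4200 payoff=0.0000 vs cont=9.4259 → 9.4259 [wait]  node(2,2) S=164.8205 payoff=0.0000 vs cont=2.1464 → 2.1464 [wait]  ⇒ S*(2)=-
t_1: node(1,0) S=101.6506 payoff=6.8194 vs cont=16.9003 → 16.9003 [wait]  node(1,1) S=140.2956 payoff=0.0000 vs cont=5.7339 → 5.7339 [wait]  ⇒ S*(1)=-
t_0: node(0,0) S=119.4200 payoff=0.0000 vs cont=11.2076 → 11.2076 [wait]  ⇒ S*(0)=-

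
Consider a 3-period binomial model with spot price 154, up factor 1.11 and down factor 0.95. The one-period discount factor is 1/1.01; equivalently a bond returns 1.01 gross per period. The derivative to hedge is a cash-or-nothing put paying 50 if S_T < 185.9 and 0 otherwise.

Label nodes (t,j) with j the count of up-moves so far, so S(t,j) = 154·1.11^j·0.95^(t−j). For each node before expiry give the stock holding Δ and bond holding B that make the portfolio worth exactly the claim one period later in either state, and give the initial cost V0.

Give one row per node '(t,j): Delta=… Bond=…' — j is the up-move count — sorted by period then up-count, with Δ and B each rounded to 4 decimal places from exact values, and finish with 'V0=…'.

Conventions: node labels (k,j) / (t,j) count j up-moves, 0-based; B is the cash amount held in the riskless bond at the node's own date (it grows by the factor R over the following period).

Risk-neutral probability p* = (R−d)/(u−d) = (1.01−0.95)/(1.11−0.95) = 0.3750.
Terminal payoffs: V(3,0)=50.0000, V(3,1)=50.0000, V(3,2)=50.0000, V(3,3)=0.0000
(2,0): S=138.9850. Δ = (V_up−V_dn)/(S_up−S_dn) = (50.0000−50.0000)/(154.2733−132.0357) = 0.0000. V = [p*·50.0000 + (1−p*)·50.0000]/1.01 = 49.5050. B = V − Δ·S = 49.5050.
(2,1): S=162.3930. Δ = (V_up−V_dn)/(S_up−S_dn) = (50.0000−50.0000)/(180.2562−154.2734) = 0.0000. V = [p*·50.0000 + (1−p*)·50.0000]/1.01 = 49.5050. B = V − Δ·S = 49.5050.
(2,2): S=189.7434. Δ = (V_up−V_dn)/(S_up−S_dn) = (0.0000−50.0000)/(210.6152−180.2562) = -1.6470. V = [p*·0.0000 + (1−p*)·50.0000]/1.01 = 30.9406. B = V − Δ·S = 343.4406.
(1,0): S=146.3000. Δ = (V_up−V_dn)/(S_up−S_dn) = (49.5050−49.5050)/(162.3930−138.9850) = 0.0000. V = [p*·49.5050 + (1−p*)·49.5050]/1.01 = 49.0148. B = V − Δ·S = 49.0148.
(1,1): S=170.9400. Δ = (V_up−V_dn)/(S_up−S_dn) = (30.9406−49.5050)/(189.7434−162.3930) = -0.6788. V = [p*·30.9406 + (1−p*)·49.5050]/1.01 = 42.1221. B = V − Δ·S = 158.1493.
(0,0): S=154.0000. Δ = (V_up−V_dn)/(S_up−S_dn) = (42.1221−49.0148)/(170.9400−146.3000) = -0.2797. V = [p*·42.1221 + (1−p*)·49.0148]/1.01 = 45.9703. B = V − Δ·S = 89.0498.
Check: Δ(0,0)·S0 + B(0,0) = 45.9703 = V0.

(0,0): Delta=-0.2797 Bond=89.0498
(1,0): Delta=0.0000 Bond=49.0148
(1,1): Delta=-0.6788 Bond=158.1493
(2,0): Delta=0.0000 Bond=49.5050
(2,1): Delta=0.0000 Bond=49.5050
(2,2): Delta=-1.6470 Bond=343.4406
V0=45.9703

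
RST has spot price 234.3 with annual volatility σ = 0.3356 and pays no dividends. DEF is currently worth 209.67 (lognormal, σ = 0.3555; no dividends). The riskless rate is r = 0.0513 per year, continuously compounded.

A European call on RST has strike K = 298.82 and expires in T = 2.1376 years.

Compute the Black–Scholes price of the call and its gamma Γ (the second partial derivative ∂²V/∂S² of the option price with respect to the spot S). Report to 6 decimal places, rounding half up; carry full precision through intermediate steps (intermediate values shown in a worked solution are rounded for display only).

price = 33.662996
Γ = 0.003469

σ√T = 0.3356·√2.1376 = 0.490665
d₁ = (ln(S/K) + (r+σ²/2)T) / (σ√T) = (ln(234.3/298.82) + (0.0513+0.3356²/2)·2.1376) / 0.490665 = (-0.243239 + 0.230035) / 0.490665 = -0.026910
d₂ = d₁ − σ√T = -0.026910 − 0.490665 = -0.517576
e^{−rT} = 0.896140
N(d₁) = 0.489266,  N(d₂) = 0.302377
Call price V = S·N(d₁) − K·e^{−rT}·N(d₂) = 114.634922 − 80.971925 = 33.662996
φ(d₁) = (1/√(2π))·e^{−d₁²/2} = 0.398798
Γ = φ(d₁) / (S·σ·√T) = 0.003469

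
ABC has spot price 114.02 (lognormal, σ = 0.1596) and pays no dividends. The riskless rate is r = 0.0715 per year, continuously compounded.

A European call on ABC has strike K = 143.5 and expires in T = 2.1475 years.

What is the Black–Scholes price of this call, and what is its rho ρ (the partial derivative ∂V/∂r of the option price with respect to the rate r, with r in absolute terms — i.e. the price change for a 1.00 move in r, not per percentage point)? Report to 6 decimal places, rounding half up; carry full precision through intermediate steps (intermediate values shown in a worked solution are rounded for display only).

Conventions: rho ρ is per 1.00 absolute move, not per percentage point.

price = 7.089658
ρ = 86.861014

σ√T = 0.1596·√2.1475 = 0.233883
d₁ = (ln(S/K) + (r+σ²/2)T) / (σ√T) = (ln(114.02/143.5) + (0.0715+0.1596²/2)·2.1475) / 0.233883 = (-0.229961 + 0.180897) / 0.233883 = -0.209780
d₂ = d₁ − σ√T = -0.209780 − 0.233883 = -0.443664
e^{−rT} = 0.857661
N(d₁) = 0.416920,  N(d₂) = 0.328643
Call price V = S·N(d₁) − K·e^{−rT}·N(d₂) = 47.537162 − 40.447503 = 7.089658
ρ = K·T·e^{−rT}·N(d₂) = 86.861014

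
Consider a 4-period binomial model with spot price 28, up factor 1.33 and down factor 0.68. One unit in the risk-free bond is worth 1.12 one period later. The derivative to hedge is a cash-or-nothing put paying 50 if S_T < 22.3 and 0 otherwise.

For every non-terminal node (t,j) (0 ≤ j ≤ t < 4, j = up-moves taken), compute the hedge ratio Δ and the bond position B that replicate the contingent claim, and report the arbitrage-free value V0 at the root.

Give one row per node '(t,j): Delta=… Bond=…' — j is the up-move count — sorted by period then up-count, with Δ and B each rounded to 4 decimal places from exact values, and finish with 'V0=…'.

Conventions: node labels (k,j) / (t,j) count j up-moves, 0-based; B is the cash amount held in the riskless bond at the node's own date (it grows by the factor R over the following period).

(0,0): Delta=-0.4145 Bond=14.8534
(1,0): Delta=-1.4087 Bond=35.5662
(1,1): Delta=-0.1719 Bond=7.6009
(2,0): Delta=-3.5909 Bond=68.0870
(2,1): Delta=-0.8762 Bond=26.3499
(2,2): Delta=0.0000 Bond=0.0000
(3,0): Delta=0.0000 Bond=44.6429
(3,1): Delta=-4.4671 Bond=91.3462
(3,2): Delta=0.0000 Bond=0.0000
(3,3): Delta=0.0000 Bond=0.0000
V0=3.2476

No-arbitrage ⇒ martingale measure with p* = (R−d)/(u−d) = 0.6769.
Expiry values: V(4,0)=50.0000, V(4,1)=50.0000, V(4,2)=0.0000, V(4,3)=0.0000, V(4,4)=0.0000
Node (3,0) S=8.8041: V=(p*·50.0000+(1−p*)·50.0000)/1.12=44.6429; Δ=(50.0000−50.0000)/(11.7094−5.9868)=0.0000; B=V−Δ·S=44.6429
Node (3,1) S=17.2198: V=(p*·0.0000+(1−p*)·50.0000)/1.12=14.4231; Δ=(0.0000−50.0000)/(22.9023−11.7094)=-4.4671; B=V−Δ·S=91.3462
Node (3,2) S=33.6799: V=(p*·0.0000+(1−p*)·0.0000)/1.12=0.0000; Δ=(0.0000−0.0000)/(44.7942−22.9023)=0.0000; B=V−Δ·S=0.0000
Node (3,3) S=65.8738: V=(p*·0.0000+(1−p*)·0.0000)/1.12=0.0000; Δ=(0.0000−0.0000)/(87.6122−44.7942)=0.0000; B=V−Δ·S=0.0000
Node (2,0) S=12.9472: V=(p*·14.4231+(1−p*)·44.6429)/1.12=21.5950; Δ=(14.4231−44.6429)/(17.2198−8.8041)=-3.5909; B=V−Δ·S=68.0870
Node (2,1) S=25.3232: V=(p*·0.0000+(1−p*)·14.4231)/1.12=4.1605; Δ=(0.0000−14.4231)/(33.6799−17.2198)=-0.8762; B=V−Δ·S=26.3499
Node (2,2) S=49.5292: V=(p*·0.0000+(1−p*)·0.0000)/1.12=0.0000; Δ=(0.0000−0.0000)/(65.8738−33.6799)=0.0000; B=V−Δ·S=0.0000
Node (1,0) S=19.0400: V=(p*·4.1605+(1−p*)·21.5950)/1.12=8.7439; Δ=(4.1605−21.5950)/(25.3232−12.9472)=-1.4087; B=V−Δ·S=35.5662
Node (1,1) S=37.2400: V=(p*·0.0000+(1−p*)·4.1605)/1.12=1.2001; Δ=(0.0000−4.1605)/(49.5292−25.3232)=-0.1719; B=V−Δ·S=7.6009
Node (0,0) S=28.0000: V=(p*·1.2001+(1−p*)·8.7439)/1.12=3.2476; Δ=(1.2001−8.7439)/(37.2400−19.0400)=-0.4145; B=V−Δ·S=14.8534
Verification: the root portfolio costs Δ(0,0)·S0 + B(0,0) = 3.2476, matching V0.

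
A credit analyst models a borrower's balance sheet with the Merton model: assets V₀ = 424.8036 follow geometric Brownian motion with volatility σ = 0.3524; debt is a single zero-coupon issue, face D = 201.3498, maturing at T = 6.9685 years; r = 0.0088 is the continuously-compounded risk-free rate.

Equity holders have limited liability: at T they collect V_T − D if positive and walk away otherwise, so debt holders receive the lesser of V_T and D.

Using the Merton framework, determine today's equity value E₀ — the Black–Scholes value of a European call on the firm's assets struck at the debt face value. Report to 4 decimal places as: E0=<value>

E0=261.7233

Apply the equity-as-call identities (strike 201.3498, horizon 6.9685 years):
d₁ = [ln(V₀/D) + (r + σ²/2)T] / (σ√T)
   = [ln(424.8036/201.3498) + (0.0088 + 0.5·0.3524²)·6.9685] / (0.3524·√6.9685)
   = [0.746583 + 0.494017] / 0.930263 = 1.333602
d₂ = d₁ − σ√T = 1.333602 − 0.930263 = 0.403340
N(d₁) = 0.908833,  N(d₂) = 0.656651,  e^(−rT) = 0.940520
E₀ = V₀·N(d₁) − D·e^(−rT)·N(d₂)
   = 424.8036·0.908833 − 201.3498·0.940520·0.656651 = 261.723259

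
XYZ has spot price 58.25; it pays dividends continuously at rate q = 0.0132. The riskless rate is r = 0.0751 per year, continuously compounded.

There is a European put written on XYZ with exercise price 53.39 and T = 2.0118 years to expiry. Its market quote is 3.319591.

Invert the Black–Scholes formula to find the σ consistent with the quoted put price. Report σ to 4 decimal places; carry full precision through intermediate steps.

At σ = 0.2616 the Black–Scholes value reproduces the quote:
σ√T = 0.2616·√2.0118 = 0.371048
d₁ = (ln(S/K) + (r−q+σ²/2)T) / (σ√T) = (ln(58.25/53.39) + (0.0751−0.0132+0.2616²/2)·2.0118) / 0.371048 = (0.087121 + 0.193369) / 0.371048 = 0.755938
d₂ = d₁ − σ√T = 0.755938 − 0.371048 = 0.384890
e^{−rT} = 0.859774
e^{−qT} = 0.973794
N(−d₁) = 0.224843,  N(−d₂) = 0.350159
V = K·e^{−rT}·N(−d₂) − S·e^{−qT}·N(−d₁) = 16.073477 − 12.753886 = 3.319591 (the quoted price), and the Black–Scholes price is strictly increasing in σ, so σ is unique

sigma = 0.2616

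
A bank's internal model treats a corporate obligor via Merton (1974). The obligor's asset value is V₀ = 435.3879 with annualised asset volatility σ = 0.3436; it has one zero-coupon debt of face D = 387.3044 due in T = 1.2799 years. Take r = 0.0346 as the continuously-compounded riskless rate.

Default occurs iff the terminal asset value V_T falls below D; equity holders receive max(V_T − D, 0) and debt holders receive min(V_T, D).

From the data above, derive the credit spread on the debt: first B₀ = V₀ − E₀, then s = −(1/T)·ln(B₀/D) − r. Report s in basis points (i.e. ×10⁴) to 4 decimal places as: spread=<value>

With assets at 435.3879 and a single debt payment of 387.3044 at 1.2799 years:
d₁ = [ln(V₀/D) + (r + σ²/2)T] / (σ√T)
   = [ln(435.3879/387.3044) + (0.0346 + 0.5·0.3436²)·1.2799] / (0.3436·√1.2799)
   = [0.117026 + 0.119838] / 0.388724 = 0.609338
d₂ = d₁ − σ√T = 0.609338 − 0.388724 = 0.220614
N(d₁) = 0.728850,  N(d₂) = 0.587303,  e^(−rT) = 0.956682
E₀ = V₀·N(d₁) − D·e^(−rT)·N(d₂)
   = 435.3879·0.728850 − 387.3044·0.956682·0.587303 = 99.720531
B₀ = V₀ − E₀ = 435.3879 − 99.720531 = 335.667369
spread = −(1/T)·ln(B₀/D) − r = −(1/1.2799)·ln(335.667369/387.3044) − 0.0346 = 0.07719799
in basis points: 0.07719799 × 10⁴ = 771.9799 bp

spread=771.9799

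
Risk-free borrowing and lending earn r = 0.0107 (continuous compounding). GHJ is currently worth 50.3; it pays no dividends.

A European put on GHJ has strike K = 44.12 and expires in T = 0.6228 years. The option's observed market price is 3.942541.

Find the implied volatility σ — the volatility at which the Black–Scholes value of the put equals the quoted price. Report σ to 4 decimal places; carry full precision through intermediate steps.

sigma = 0.4544

At σ = 0.4544 the Black–Scholes value reproduces the quote:
σ√T = 0.4544·√0.6228 = 0.358602
d₁ = (ln(S/K) + (r+σ²/2)T) / (σ√T) = (ln(50.3/44.12) + (0.0107+0.4544²/2)·0.6228) / 0.358602 = (0.131092 + 0.070962) / 0.358602 = 0.563448
d₂ = d₁ − σ√T = 0.563448 − 0.358602 = 0.204846
e^{−rT} = 0.993358
N(−d₁) = 0.286565,  N(−d₂) = 0.418846
V = K·e^{−rT}·N(−d₂) − S·N(−d₁) = 18.356758 − 14.414217 = 3.942541 (the observed quote) — the price is monotone increasing in volatility, hence this σ is the only solution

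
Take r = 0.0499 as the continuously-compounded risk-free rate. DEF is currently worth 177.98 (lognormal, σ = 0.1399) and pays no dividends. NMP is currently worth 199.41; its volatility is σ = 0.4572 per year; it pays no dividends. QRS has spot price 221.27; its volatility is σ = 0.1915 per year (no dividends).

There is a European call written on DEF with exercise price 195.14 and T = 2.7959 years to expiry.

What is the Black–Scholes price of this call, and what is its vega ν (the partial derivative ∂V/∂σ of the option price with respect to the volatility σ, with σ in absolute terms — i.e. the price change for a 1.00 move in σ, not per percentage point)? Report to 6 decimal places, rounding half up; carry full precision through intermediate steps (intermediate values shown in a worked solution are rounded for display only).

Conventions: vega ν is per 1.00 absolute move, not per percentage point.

σ√T = 0.1399·√2.7959 = 0.233926
d₁ = (ln(S/K) + (r+σ²/2)T) / (σ√T) = (ln(177.98/195.14) + (0.0499+0.1399²/2)·2.7959) / 0.233926 = (-0.092046 + 0.166876) / 0.233926 = 0.319888
d₂ = d₁ − σ√T = 0.319888 − 0.233926 = 0.085962
e^{−rT} = 0.869780
N(d₁) = 0.625473,  N(d₂) = 0.534252
Call price V = S·N(d₁) − K·e^{−rT}·N(d₂) = 111.321727 − 90.677868 = 20.643859
φ(d₁) = (1/√(2π))·e^{−d₁²/2} = 0.379044
ν = S·φ(d₁)·√T = 112.803305

price = 20.643859
ν = 112.803305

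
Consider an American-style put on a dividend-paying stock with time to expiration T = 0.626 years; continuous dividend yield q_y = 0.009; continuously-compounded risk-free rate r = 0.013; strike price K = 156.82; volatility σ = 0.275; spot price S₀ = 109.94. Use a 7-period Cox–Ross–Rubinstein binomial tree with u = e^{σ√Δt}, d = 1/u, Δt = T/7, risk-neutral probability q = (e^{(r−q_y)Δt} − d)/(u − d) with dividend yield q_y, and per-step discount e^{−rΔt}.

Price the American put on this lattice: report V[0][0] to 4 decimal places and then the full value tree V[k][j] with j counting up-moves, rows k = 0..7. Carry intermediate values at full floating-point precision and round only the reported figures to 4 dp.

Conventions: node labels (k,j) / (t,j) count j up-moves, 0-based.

price = 47.2237
tree:
47.2237
55.5594 38.3660
63.5536 46.9487 29.2210
70.9167 55.5594 37.7943 20.0640
77.6985 63.5536 46.8800 28.1067 11.4561
83.9449 70.9167 55.5594 37.4566 18.1112 4.3209
89.6982 77.6985 63.5536 46.8800 27.2255 8.3452 0.0000
94.9973 83.9449 70.9167 55.5594 37.4566 16.1175 0.0000 0.0000

params: Δt=0.08943 u=1.08571 d=0.92105 q=0.48162 e^(-rΔt)=0.99884
t_7 payoffs: 94.9973 83.9449 70.9167 55.5594 37.4566 16.1175 0.0000 0.0000
k=6: node(6,0) S=67.1218 payoff=89.6982 vs cont=89.5700 → 89.6982 [stop]  node(6,1) S=79.1215 payoff=77.6985 vs cont=77.5800 → 77.6985 [stop]  node(6,2) S=93.2664 payoff=63.5536 vs cont=63.4465 → 63.5536 [stop]  node(6,3) S=109.9400 payoff=46.8800 vs cont=46.7862 → 46.8800 [stop]  node(6,4) S=129.5945 payoff=27.2255 vs cont=27.1476 → 27.2255 [stop]  node(6,5) S=152.7627 payoff=4.0573 vs cont=8.3452 → 8.3452 [wait]  node(6,6) S=180.0727 payoff=0.0000 vs cont=0.0000 → 0.0000 [wait]
k=5: node(5,0) S=72.8751 payoff=83.9449 vs cont=83.8214 → 83.9449 [stop]  node(5,1) S=85.9033 payoff=70.9167 vs cont=70.8036 → 70.9167 [stop]  node(5,2) S=101.2606 payoff=55.5594 vs cont=55.4587 → 55.5594 [stop]  node(5,3) S=119.3634 payoff=37.4566 vs cont=37.3704 → 37.4566 [stop]  node(5,4) S=140.7025 payoff=16.1175 vs cont=18.1112 → 18.1112 [wait]  node(5,5) S=165.8565 payoff=0.0000 vs cont=4.3209 → 4.3209 [wait]
k=4: node(4,0) S=79.1215 payoff=77.6985 vs cont=77.5800 → 77.6985 [stop]  node(4,1) S=93.2664 payoff=63.5536 vs cont=63.4465 → 63.5536 [stop]  node(4,2) S=109.9400 payoff=46.8800 vs cont=46.7862 → 46.8800 [stop]  node(4,3) S=129.5945 payoff=27.2255 vs cont=28.1067 → 28.1067 [wait]  node(4,4) S=152.7627 payoff=4.0573 vs cont=11.4561 → 11.4561 [wait]
k=3: node(3,0) S=85.9033 payoff=70.9167 vs cont=70.8036 → 70.9167 [stop]  node(3,1) S=101.2606 payoff=55.5594 vs cont=55.4587 → 55.5594 [stop]  node(3,2) S=119.3634 payoff=37.4566 vs cont=37.7943 → 37.7943 [wait]  node(3,3) S=140.7025 payoff=16.1175 vs cont=20.0640 → 20.0640 [wait]
k=2: node(2,0) S=93.2664 payoff=63.5536 vs cont=63.4465 → 63.5536 [stop]  node(2,1) S=109.9400 payoff=46.8800 vs cont=46.9487 → 46.9487 [wait]  node(2,2) S=129.5945 payoff=27.2255 vs cont=29.2210 → 29.2210 [wait]
k=1: node(1,0) S=101.2606 payoff=55.5594 vs cont=55.4917 → 55.5594 [stop]  node(1,1) S=119.3634 payoff=37.4566 vs cont=38.3660 → 38.3660 [wait]
k=0: node(0,0) S=109.9400 payoff=46.8800 vs cont=47.2237 → 47.2237 [wait]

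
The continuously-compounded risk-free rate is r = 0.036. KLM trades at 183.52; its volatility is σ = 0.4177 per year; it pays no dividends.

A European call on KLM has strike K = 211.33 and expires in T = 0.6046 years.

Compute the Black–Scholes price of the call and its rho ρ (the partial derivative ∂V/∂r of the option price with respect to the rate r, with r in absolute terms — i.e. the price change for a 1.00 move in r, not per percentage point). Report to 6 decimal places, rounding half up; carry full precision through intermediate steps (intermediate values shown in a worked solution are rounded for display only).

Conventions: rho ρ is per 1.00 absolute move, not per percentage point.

σ√T = 0.4177·√0.6046 = 0.324787
d₁ = (ln(S/K) + (r+σ²/2)T) / (σ√T) = (ln(183.52/211.33) + (0.036+0.4177²/2)·0.6046) / 0.324787 = (-0.141097 + 0.074509) / 0.324787 = -0.205022
d₂ = d₁ − σ√T = -0.205022 − 0.324787 = -0.529809
e^{−rT} = 0.978470
N(d₁) = 0.418778,  N(d₂) = 0.298122
Call price V = S·N(d₁) − K·e^{−rT}·N(d₂) = 76.854064 − 61.645724 = 15.208339
ρ = K·T·e^{−rT}·N(d₂) = 37.271005

price = 15.208339
ρ = 37.271005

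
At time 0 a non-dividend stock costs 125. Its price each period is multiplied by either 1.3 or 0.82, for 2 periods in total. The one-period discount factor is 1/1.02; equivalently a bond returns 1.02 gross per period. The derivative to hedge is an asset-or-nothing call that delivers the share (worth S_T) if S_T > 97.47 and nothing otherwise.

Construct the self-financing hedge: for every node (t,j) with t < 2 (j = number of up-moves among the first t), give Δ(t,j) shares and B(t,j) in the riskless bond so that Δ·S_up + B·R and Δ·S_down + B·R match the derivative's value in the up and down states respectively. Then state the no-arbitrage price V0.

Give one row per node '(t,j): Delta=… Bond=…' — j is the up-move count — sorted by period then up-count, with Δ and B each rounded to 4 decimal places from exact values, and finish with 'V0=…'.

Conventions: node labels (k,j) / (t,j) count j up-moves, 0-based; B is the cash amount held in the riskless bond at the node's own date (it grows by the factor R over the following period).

No-arbitrage ⇒ martingale measure with p* = (R−d)/(u−d) = 0.4167.
Payoffs at expiry: V(2,0)=0.0000, V(2,1)=133.2500, V(2,2)=211.2500
Node (1,0) S=102.5000: V=(p*·133.2500+(1−p*)·0.0000)/1.02=54.4322; Δ=(133.2500−0.0000)/(133.2500−84.0500)=2.7083; B=V−Δ·S=-223.1720
Node (1,1) S=162.5000: V=(p*·211.2500+(1−p*)·133.2500)/1.02=162.5000; Δ=(211.2500−133.2500)/(211.2500−133.2500)=1.0000; B=V−Δ·S=0.0000
Node (0,0) S=125.0000: V=(p*·162.5000+(1−p*)·54.4322)/1.02=97.5102; Δ=(162.5000−54.4322)/(162.5000−102.5000)=1.8011; B=V−Δ·S=-127.6310
Verification: the root portfolio costs Δ(0,0)·S0 + B(0,0) = 97.5102, matching V0.

(0,0): Delta=1.8011 Bond=-127.6310
(1,0): Delta=2.7083 Bond=-223.1720
(1,1): Delta=1.0000 Bond=0.0000
V0=97.5102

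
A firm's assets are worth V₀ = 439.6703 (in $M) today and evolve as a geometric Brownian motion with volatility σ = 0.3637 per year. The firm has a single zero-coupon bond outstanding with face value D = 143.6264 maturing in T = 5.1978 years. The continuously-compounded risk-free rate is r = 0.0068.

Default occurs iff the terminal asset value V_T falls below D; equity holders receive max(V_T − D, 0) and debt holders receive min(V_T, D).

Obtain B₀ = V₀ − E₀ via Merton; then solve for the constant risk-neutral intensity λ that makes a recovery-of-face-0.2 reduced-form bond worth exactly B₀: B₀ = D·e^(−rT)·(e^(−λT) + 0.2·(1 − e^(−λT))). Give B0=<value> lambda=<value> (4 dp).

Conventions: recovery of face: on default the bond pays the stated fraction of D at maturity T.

B0=131.4463 lambda=0.0129

Work the structural quantities from V₀ = 439.6703 against face 143.6264:
d₁ = [ln(V₀/D) + (r + σ²/2)T] / (σ√T)
   = [ln(439.6703/143.6264) + (0.0068 + 0.5·0.3637²)·5.1978] / (0.3637·√5.1978)
   = [1.118810 + 0.379122] / 0.829188 = 1.806503
d₂ = d₁ − σ√T = 1.806503 − 0.829188 = 0.977315
N(d₁) = 0.964580,  N(d₂) = 0.835793,  e^(−rT) = 0.965272
E₀ = V₀·N(d₁) − D·e^(−rT)·N(d₂)
   = 439.6703·0.964580 − 143.6264·0.965272·0.835793 = 308.224013
B₀ = V₀ − E₀ = 439.6703 − 308.224013 = 131.446287
e^(−λT) = (B₀·e^(rT)/D − 0.2)/(1 − 0.2) = (131.4463·1.035977/143.6264 − 0.2)/0.8 = 0.93515256
λ = −ln(0.93515256)/5.1978 = 0.012899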